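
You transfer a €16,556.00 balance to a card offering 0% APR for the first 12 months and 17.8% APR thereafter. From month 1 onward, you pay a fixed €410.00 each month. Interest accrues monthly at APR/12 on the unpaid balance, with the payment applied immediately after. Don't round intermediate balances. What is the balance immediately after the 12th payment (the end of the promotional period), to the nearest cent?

Promo months 1–12 at r₀ = 0%/12 = 0; months 13+ at r₁ = 17.8%/12 = 0.0148333.
After month 12 (no interest yet): B = €16,556.00 − 12·€410.00 = €11,636.00.

€11,636.00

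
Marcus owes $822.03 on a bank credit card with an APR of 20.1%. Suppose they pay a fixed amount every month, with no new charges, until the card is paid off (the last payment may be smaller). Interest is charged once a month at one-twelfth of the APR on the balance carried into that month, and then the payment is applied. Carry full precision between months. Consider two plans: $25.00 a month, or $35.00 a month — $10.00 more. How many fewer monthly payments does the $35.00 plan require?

Monthly rate r = 20.1%/12 = 1.675% = 0.01675.
At $25.00/mo: n = ⌈−ln(1 − rB₀/P)/ln(1+r)⌉ = 49 payments (last $4.33); total interest = total paid − $822.03 = $382.30.
At $35.00/mo: 31 payments (last $3.29); total interest $231.26.
Payments saved = 49 − 31 = 18.

18 fewer payments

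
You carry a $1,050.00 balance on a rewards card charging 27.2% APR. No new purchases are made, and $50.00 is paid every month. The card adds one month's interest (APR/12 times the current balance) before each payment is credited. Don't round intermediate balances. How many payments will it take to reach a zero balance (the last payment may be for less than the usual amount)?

Monthly rate r = 27.2%/12 = 2.26667% = 0.0226667.
Recurrence: B ← B·(1+r) − $50.00.
Month 1: interest $23.80; balance after payment $1,023.80.
Month 2: interest $23.21; balance after payment $997.01.
Closed form: n = −ln(1 − rB₀/P)/ln(1+r) = −ln(0.524)/ln(1.02267) ≈ 28.834, so the balance reaches zero during payment 29.

29 months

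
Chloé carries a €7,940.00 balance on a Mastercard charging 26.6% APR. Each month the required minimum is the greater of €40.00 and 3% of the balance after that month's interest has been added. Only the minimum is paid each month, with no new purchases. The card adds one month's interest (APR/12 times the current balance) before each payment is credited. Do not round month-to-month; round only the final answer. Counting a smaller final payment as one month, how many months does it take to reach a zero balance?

Monthly rate r = 26.6%/12 = 2.21667% = 0.0221667.
While 3% of the post-interest balance exceeds €40.00, each month B ← (B·(1+r))·(1 − 0.03), i.e. B shrinks by the factor (1+r)·0.97 = 0.9915.
This holds for months 1–212. Entering month 213 the balance is €1,300.26; 3% of the post-interest balance is now below €40.00, so the flat €40.00 minimum applies from here.
From month 213 a fixed €40.00 at rate r clears €1,300.26 in 59 more payments. Total: 212 + 59 = 271 months.

271 months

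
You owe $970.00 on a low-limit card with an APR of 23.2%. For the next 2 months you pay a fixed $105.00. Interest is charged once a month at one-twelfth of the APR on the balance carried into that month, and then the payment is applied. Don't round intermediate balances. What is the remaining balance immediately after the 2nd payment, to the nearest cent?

$795.84

Monthly rate r = 23.2%/12 = 1.93333% = 0.0193333.
Each month: B ← B·(1+r) − $105.00.
Month 1: interest $18.75; balance after payment $883.75.
Month 2: interest $17.09; balance after payment $795.84.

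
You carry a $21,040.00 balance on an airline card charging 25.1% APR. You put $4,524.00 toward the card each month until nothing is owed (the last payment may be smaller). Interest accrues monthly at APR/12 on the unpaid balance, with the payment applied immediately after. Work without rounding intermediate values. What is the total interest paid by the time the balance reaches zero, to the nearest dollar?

Monthly rate r = 25.1%/12 = 2.09167% = 0.0209167.
Payoff takes n = ⌈−ln(1 − rB₀/P)/ln(1+r)⌉ = ⌈4.944⌉ = 5 payments; the last is $4,272.16.
Total paid = 4·$4,524.00 + $4,272.16 = $22,368.16.
Total interest = total paid − principal = $22,368.16 − $21,040.00 = $1,328.16.

$1,328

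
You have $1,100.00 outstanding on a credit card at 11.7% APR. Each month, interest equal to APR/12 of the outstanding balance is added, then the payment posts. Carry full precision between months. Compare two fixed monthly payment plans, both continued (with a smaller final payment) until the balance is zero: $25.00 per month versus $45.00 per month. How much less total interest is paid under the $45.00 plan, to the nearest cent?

Monthly rate r = 11.7%/12 = 0.975% = 0.00975.
At $25.00/mo: n = ⌈−ln(1 − rB₀/P)/ln(1+r)⌉ = 58 payments (last $18.85); total interest = total paid − $1,100.00 = $343.85.
At $45.00/mo: 29 payments (last $2.65); total interest $162.65.
Interest saved = $343.85 − $162.65 = $181.20.

$181.20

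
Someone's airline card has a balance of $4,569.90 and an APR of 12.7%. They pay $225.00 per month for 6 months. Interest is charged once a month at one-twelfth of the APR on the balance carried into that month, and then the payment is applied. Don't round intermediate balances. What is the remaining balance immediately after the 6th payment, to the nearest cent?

$3,481.65

Monthly rate r = 12.7%/12 = 1.05833% = 0.0105833.
Each month: B ← B·(1+r) − $225.00.
Month 1: interest $48.36; balance after payment $4,393.26.
Month 2: interest $46.50; balance after payment $4,214.76.
Month 3: interest $44.61; balance after payment $4,034.37.
Month 4: interest $42.70; balance after payment $3,852.06.
Month 5: interest $40.77; balance after payment $3,667.83.
Month 6: interest $38.82; balance after payment $3,481.65.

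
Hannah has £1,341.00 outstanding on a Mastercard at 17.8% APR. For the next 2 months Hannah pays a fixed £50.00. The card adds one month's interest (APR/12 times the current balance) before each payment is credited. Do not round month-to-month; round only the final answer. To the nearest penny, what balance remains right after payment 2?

£1,280.34

Monthly rate r = 17.8%/12 = 1.48333% = 0.0148333.
Each month: B ← B·(1+r) − £50.00.
Month 1: interest £19.89; balance after payment £1,310.89.
Month 2: interest £19.44; balance after payment £1,280.34.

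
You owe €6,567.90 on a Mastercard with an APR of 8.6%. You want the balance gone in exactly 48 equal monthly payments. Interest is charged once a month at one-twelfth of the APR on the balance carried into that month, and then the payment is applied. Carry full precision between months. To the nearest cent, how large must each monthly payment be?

€162.20

Monthly rate r = 8.6%/12 = 0.716667% = 0.00716667.
Level-payment amortization: P = B₀·r / (1 − (1+r)^(−n)) = 6567.90·0.00716667 / (1 − 1.00717^(−48)).
Denominator 1 − (1+r)^(−48) = 0.290200818.
P = 47.0699 / 0.290200818 ≈ 162.20.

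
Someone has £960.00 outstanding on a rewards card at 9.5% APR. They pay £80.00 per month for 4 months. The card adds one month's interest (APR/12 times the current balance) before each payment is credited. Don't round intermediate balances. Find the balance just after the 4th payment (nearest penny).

£666.94

Monthly rate r = 9.5%/12 = 0.791667% = 0.00791667.
Each month: B ← B·(1+r) − £80.00.
Month 1: interest £7.60; balance after payment £887.60.
Month 2: interest £7.03; balance after payment £814.63.
Month 3: interest £6.45; balance after payment £741.08.
Month 4: interest £5.87; balance after payment £666.94.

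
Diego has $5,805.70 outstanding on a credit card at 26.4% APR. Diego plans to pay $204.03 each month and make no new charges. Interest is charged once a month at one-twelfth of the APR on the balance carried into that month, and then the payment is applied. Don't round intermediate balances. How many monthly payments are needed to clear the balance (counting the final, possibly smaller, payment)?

46 months

Monthly rate r = 26.4%/12 = 2.2% = 0.022.
Recurrence: B ← B·(1+r) − $204.03.
Month 1: interest $127.73; balance after payment $5,729.40.
Month 2: interest $126.05; balance after payment $5,651.41.
Closed form: n = −ln(1 − rB₀/P)/ln(1+r) = −ln(0.37399)/ln(1.022) ≈ 45.196, so the balance reaches zero during payment 46.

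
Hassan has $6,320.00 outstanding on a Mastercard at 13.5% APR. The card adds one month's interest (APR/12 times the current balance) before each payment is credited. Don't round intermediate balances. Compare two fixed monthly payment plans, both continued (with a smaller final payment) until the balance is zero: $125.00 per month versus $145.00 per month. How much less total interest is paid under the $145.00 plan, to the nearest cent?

Monthly rate r = 13.5%/12 = 1.125% = 0.01125.
At $125.00/mo: n = ⌈−ln(1 − rB₀/P)/ln(1+r)⌉ = 76 payments (last $24.07); total interest = total paid − $6,320.00 = $3,079.07.
At $145.00/mo: 61 payments (last $36.31); total interest $2,416.31.
Interest saved = $3,079.07 − $2,416.31 = $662.76.

$662.76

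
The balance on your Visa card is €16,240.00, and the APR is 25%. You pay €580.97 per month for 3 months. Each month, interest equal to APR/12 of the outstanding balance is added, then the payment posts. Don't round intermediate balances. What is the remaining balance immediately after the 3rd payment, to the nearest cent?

€15,496.82

Monthly rate r = 25%/12 = 2.08333% = 0.0208333.
Each month: B ← B·(1+r) − €580.97.
Month 1: interest €338.33; balance after payment €15,997.36.
Month 2: interest €333.28; balance after payment €15,749.67.
Month 3: interest €328.12; balance after payment €15,496.82.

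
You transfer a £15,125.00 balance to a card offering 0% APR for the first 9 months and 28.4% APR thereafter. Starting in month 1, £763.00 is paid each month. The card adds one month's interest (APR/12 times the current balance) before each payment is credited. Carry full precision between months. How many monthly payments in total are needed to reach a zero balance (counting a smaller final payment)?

22 months

Promo months 1–9 at r₀ = 0%/12 = 0; months 10+ at r₁ = 28.4%/12 = 0.0236667.
After month 9 (no interest yet): B = £15,125.00 − 9·£763.00 = £8,258.00.
Then at r₁ with £763.00/mo: n₂ = −ln(1 − r₁·B/P)/ln(1+r₁) ≈ 12.65 → 13 more payments.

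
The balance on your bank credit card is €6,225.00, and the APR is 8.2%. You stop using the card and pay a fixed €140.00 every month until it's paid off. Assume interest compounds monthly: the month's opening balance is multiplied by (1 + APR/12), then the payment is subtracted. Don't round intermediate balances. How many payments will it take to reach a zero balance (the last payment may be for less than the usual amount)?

Monthly rate r = 8.2%/12 = 0.683333% = 0.00683333.
Recurrence: B ← B·(1+r) − €140.00.
Month 1: interest €42.54; balance after payment €6,127.54.
Month 2: interest €41.87; balance after payment €6,029.41.
Closed form: n = −ln(1 − rB₀/P)/ln(1+r) = −ln(0.69616)/ln(1.00683) ≈ 53.182, so the balance reaches zero during payment 54.

54 months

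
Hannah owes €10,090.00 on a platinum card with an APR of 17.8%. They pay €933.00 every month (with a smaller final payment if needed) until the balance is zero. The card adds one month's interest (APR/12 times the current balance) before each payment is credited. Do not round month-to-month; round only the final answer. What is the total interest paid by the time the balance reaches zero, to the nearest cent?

€989.92

Monthly rate r = 17.8%/12 = 1.48333% = 0.0148333.
Payoff takes n = ⌈−ln(1 − rB₀/P)/ln(1+r)⌉ = ⌈11.875⌉ = 12 payments; the last is €816.92.
Total paid = 11·€933.00 + €816.92 = €11,079.92.
Total interest = total paid − principal = €11,079.92 − €10,090.00 = €989.92.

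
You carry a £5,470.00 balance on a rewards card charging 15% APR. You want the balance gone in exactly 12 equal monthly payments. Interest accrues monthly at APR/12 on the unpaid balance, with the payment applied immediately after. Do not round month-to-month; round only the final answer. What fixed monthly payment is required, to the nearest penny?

£493.71

Monthly rate r = 15%/12 = 1.25% = 0.0125.
Level-payment amortization: P = B₀·r / (1 − (1+r)^(−n)) = 5470.00·0.0125 / (1 − 1.0125^(−12)).
Denominator 1 − (1+r)^(−12) = 0.1384914.
P = 68.375 / 0.1384914 ≈ 493.71.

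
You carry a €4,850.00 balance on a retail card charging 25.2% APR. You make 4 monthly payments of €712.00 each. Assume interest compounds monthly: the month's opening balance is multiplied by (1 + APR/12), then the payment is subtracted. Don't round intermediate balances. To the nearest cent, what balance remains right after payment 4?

Monthly rate r = 25.2%/12 = 2.1% = 0.021.
Each month: B ← B·(1+r) − €712.00.
Month 1: interest €101.85; balance after payment €4,239.85.
Month 2: interest €89.04; balance after payment €3,616.89.
Month 3: interest €75.95; balance after payment €2,980.84.
Month 4: interest €62.60; balance after payment €2,331.44.

€2,331.44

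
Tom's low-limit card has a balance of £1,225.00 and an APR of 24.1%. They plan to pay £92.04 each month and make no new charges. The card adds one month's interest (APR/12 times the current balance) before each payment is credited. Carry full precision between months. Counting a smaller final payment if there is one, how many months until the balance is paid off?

16 months

Monthly rate r = 24.1%/12 = 2.00833% = 0.0200833.
Recurrence: B ← B·(1+r) − £92.04.
Month 1: interest £24.60; balance after payment £1,157.56.
Month 2: interest £23.25; balance after payment £1,088.77.
Closed form: n = −ln(1 − rB₀/P)/ln(1+r) = −ln(0.7327)/ln(1.02008) ≈ 15.641, so the balance reaches zero during payment 16.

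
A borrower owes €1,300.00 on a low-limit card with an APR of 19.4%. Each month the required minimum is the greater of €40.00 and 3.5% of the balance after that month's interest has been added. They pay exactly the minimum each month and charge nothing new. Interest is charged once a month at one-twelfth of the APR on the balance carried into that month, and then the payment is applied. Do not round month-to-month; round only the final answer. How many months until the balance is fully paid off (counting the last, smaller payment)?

46 months

Monthly rate r = 19.4%/12 = 1.61667% = 0.0161667.
While 3.5% of the post-interest balance exceeds €40.00, each month B ← (B·(1+r))·(1 − 0.035), i.e. B shrinks by the factor (1+r)·0.965 = 0.9806.
This holds for months 1–8. Entering month 9 the balance is €1,111.43; 3.5% of the post-interest balance is now below €40.00, so the flat €40.00 minimum applies from here.
From month 9 a fixed €40.00 at rate r clears €1,111.43 in 38 more payments. Total: 8 + 38 = 46 months.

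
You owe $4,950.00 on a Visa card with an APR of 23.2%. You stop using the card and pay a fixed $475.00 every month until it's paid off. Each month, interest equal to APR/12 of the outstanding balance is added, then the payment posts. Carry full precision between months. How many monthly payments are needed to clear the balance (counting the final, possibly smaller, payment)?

Monthly rate r = 23.2%/12 = 1.93333% = 0.0193333.
Recurrence: B ← B·(1+r) − $475.00.
Month 1: interest $95.70; balance after payment $4,570.70.
Month 2: interest $88.37; balance after payment $4,184.07.
Closed form: n = −ln(1 − rB₀/P)/ln(1+r) = −ln(0.79853)/ln(1.01933) ≈ 11.749, so the balance reaches zero during payment 12.

12 payments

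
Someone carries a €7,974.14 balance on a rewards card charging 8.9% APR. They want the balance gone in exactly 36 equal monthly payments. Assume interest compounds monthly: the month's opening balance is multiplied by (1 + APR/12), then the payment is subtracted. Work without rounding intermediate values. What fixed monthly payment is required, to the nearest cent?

€253.20

Monthly rate r = 8.9%/12 = 0.741667% = 0.00741667.
Level-payment amortization: P = B₀·r / (1 − (1+r)^(−n)) = 7974.14·0.00741667 / (1 − 1.00742^(−36)).
Denominator 1 − (1+r)^(−36) = 0.233572172.
P = 59.1415 / 0.233572172 ≈ 253.20.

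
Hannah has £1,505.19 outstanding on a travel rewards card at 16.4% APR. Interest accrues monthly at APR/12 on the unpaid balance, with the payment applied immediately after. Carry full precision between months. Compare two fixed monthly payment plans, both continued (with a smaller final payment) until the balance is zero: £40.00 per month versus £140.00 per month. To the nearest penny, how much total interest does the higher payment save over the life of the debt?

£488.69

Monthly rate r = 16.4%/12 = 1.36667% = 0.0136667.
At £40.00/mo: n = ⌈−ln(1 − rB₀/P)/ln(1+r)⌉ = 54 payments (last £7.94); total interest = total paid − £1,505.19 = £622.75.
At £140.00/mo: 12 payments (last £99.25); total interest £134.06.
Interest saved = £622.75 − £134.06 = £488.69.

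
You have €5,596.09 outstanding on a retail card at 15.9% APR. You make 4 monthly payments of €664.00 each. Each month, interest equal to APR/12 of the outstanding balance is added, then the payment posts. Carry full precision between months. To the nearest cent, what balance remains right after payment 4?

€3,189.37

Monthly rate r = 15.9%/12 = 1.325% = 0.01325.
Each month: B ← B·(1+r) − €664.00.
Month 1: interest €74.15; balance after payment €5,006.24.
Month 2: interest €66.33; balance after payment €4,408.57.
Month 3: interest €58.41; balance after payment €3,802.98.
Month 4: interest €50.39; balance after payment €3,189.37.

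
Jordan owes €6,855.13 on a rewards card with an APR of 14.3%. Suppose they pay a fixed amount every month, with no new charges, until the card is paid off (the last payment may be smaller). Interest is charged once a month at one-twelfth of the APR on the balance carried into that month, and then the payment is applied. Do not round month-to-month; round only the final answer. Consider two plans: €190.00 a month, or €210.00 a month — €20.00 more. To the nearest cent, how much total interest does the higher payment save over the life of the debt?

€280.81

Monthly rate r = 14.3%/12 = 1.19167% = 0.0119167.
At €190.00/mo: n = ⌈−ln(1 − rB₀/P)/ln(1+r)⌉ = 48 payments (last €84.59); total interest = total paid − €6,855.13 = €2,159.46.
At €210.00/mo: 42 payments (last €123.78); total interest €1,878.65.
Interest saved = €2,159.46 − €1,878.65 = €280.81.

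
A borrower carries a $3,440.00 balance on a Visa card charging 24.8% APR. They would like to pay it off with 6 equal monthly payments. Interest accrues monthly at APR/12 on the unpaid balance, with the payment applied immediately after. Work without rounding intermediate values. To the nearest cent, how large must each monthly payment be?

Monthly rate r = 24.8%/12 = 2.06667% = 0.0206667.
Level-payment amortization: P = B₀·r / (1 − (1+r)^(−n)) = 3440.00·0.0206667 / (1 − 1.02067^(−6)).
Denominator 1 − (1+r)^(−6) = 0.115502906.
P = 71.0933 / 0.115502906 ≈ 615.51.

$615.51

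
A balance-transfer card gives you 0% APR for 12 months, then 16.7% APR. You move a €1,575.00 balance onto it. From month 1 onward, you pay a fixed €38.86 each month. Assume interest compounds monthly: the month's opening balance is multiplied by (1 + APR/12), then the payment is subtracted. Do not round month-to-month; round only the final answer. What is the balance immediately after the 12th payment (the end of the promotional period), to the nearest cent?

Promo months 1–12 at r₀ = 0%/12 = 0; months 13+ at r₁ = 16.7%/12 = 0.0139167.
After month 12 (no interest yet): B = €1,575.00 − 12·€38.86 = €1,108.68.

€1,108.68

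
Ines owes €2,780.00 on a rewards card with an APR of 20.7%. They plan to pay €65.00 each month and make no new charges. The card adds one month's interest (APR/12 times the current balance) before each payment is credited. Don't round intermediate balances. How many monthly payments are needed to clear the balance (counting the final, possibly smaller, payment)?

Monthly rate r = 20.7%/12 = 1.725% = 0.01725.
Recurrence: B ← B·(1+r) − €65.00.
Month 1: interest €47.95; balance after payment €2,762.95.
Month 2: interest €47.66; balance after payment €2,745.62.
Closed form: n = −ln(1 − rB₀/P)/ln(1+r) = −ln(0.26223)/ln(1.01725) ≈ 78.263, so the balance reaches zero during payment 79.

79 months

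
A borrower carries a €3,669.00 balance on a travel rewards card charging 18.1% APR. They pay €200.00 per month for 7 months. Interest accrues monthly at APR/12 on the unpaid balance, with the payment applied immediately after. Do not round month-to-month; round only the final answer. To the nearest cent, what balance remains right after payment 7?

€2,609.40

Monthly rate r = 18.1%/12 = 1.50833% = 0.0150833.
Each month: B ← B·(1+r) − €200.00.
Month 1: interest €55.34; balance after payment €3,524.34.
Month 2: interest €53.16; balance after payment €3,377.50.
Month 3: interest €50.94; balance after payment €3,228.44.
Month 4: interest €48.70; balance after payment €3,077.14.
Month 5: interest €46.41; balance after payment €2,923.55.
Month 6: interest €44.10; balance after payment €2,767.65.
Month 7: interest €41.75; balance after payment €2,609.40.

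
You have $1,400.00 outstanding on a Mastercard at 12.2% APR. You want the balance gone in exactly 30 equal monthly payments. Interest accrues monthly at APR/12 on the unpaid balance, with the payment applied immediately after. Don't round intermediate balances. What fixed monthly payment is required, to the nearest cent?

$54.38

Monthly rate r = 12.2%/12 = 1.01667% = 0.0101667.
Level-payment amortization: P = B₀·r / (1 − (1+r)^(−n)) = 1400.00·0.0101667 / (1 − 1.01017^(−30)).
Denominator 1 − (1+r)^(−30) = 0.26174059.
P = 14.2333 / 0.26174059 ≈ 54.38.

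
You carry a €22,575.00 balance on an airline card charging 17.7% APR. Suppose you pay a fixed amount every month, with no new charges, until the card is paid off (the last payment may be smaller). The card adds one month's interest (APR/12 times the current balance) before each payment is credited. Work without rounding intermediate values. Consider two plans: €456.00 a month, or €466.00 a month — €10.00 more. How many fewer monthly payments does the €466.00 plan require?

Monthly rate r = 17.7%/12 = 1.475% = 0.01475.
At €456.00/mo: n = ⌈−ln(1 − rB₀/P)/ln(1+r)⌉ = 90 payments (last €218.63); total interest = total paid − €22,575.00 = €18,227.63.
At €466.00/mo: 86 payments (last €290.48); total interest €17,325.48.
Payments saved = 90 − 86 = 4.

4 fewer payments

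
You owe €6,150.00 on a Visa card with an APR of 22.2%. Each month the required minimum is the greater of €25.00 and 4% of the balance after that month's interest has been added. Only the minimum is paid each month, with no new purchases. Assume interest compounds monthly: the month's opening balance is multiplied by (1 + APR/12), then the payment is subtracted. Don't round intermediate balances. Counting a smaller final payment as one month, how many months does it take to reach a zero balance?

Monthly rate r = 22.2%/12 = 1.85% = 0.0185.
While 4% of the post-interest balance exceeds €25.00, each month B ← (B·(1+r))·(1 − 0.04), i.e. B shrinks by the factor (1+r)·0.96 = 0.97776.
This holds for months 1–103. Entering month 104 the balance is €606.45; 4% of the post-interest balance is now below €25.00, so the flat €25.00 minimum applies from here.
From month 104 a fixed €25.00 at rate r clears €606.45 in 33 more payments. Total: 103 + 33 = 136 months.

136 months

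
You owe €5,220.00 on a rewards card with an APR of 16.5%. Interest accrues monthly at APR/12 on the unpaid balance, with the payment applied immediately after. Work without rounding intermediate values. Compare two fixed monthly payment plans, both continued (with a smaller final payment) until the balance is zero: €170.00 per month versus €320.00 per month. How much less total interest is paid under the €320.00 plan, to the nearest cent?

Monthly rate r = 16.5%/12 = 1.375% = 0.01375.
At €170.00/mo: n = ⌈−ln(1 − rB₀/P)/ln(1+r)⌉ = 41 payments (last €28.60); total interest = total paid − €5,220.00 = €1,608.60.
At €320.00/mo: 19 payments (last €192.00); total interest €732.00.
Interest saved = €1,608.60 − €732.00 = €876.60.

€876.60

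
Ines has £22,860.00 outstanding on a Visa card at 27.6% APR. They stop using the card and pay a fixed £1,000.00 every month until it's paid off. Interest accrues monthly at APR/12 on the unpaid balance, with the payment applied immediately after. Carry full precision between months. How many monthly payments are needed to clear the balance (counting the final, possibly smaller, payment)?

33 payments

Monthly rate r = 27.6%/12 = 2.3% = 0.023.
Recurrence: B ← B·(1+r) − £1,000.00.
Month 1: interest £525.78; balance after payment £22,385.78.
Month 2: interest £514.87; balance after payment £21,900.65.
Closed form: n = −ln(1 − rB₀/P)/ln(1+r) = −ln(0.47422)/ln(1.023) ≈ 32.810, so the balance reaches zero during payment 33.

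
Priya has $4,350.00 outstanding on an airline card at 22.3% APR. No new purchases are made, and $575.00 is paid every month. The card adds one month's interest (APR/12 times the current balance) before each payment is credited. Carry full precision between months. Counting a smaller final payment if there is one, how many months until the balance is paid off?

9 payments

Monthly rate r = 22.3%/12 = 1.85833% = 0.0185833.
Recurrence: B ← B·(1+r) − $575.00.
Month 1: interest $80.84; balance after payment $3,855.84.
Month 2: interest $71.65; balance after payment $3,352.49.
Closed form: n = −ln(1 − rB₀/P)/ln(1+r) = −ln(0.85941)/ln(1.01858) ≈ 8.228, so the balance reaches zero during payment 9.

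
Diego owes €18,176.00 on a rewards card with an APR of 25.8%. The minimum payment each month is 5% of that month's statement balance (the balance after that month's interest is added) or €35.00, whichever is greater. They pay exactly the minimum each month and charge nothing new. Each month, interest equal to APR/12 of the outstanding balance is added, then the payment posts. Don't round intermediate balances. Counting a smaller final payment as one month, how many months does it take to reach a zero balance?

135 months

Monthly rate r = 25.8%/12 = 2.15% = 0.0215.
While 5% of the post-interest balance exceeds €35.00, each month B ← (B·(1+r))·(1 − 0.05), i.e. B shrinks by the factor (1+r)·0.95 = 0.97042.
This holds for months 1–110. Entering month 111 the balance is €668.83; 5% of the post-interest balance is now below €35.00, so the flat €35.00 minimum applies from here.
From month 111 a fixed €35.00 at rate r clears €668.83 in 25 more payments. Total: 110 + 25 = 135 months.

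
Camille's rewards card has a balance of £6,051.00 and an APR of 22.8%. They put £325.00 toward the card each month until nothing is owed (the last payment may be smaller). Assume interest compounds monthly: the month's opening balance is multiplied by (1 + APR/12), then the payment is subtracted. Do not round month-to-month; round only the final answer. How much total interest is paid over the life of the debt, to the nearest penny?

Monthly rate r = 22.8%/12 = 1.9% = 0.019.
Payoff takes n = ⌈−ln(1 − rB₀/P)/ln(1+r)⌉ = ⌈23.195⌉ = 24 payments; the last is £63.85.
Total paid = 23·£325.00 + £63.85 = £7,538.85.
Total interest = total paid − principal = £7,538.85 − £6,051.00 = £1,487.85.

£1,487.85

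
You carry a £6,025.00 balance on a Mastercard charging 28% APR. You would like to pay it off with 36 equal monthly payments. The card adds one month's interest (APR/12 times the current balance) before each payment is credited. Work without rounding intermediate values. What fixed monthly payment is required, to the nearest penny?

Monthly rate r = 28%/12 = 2.33333% = 0.0233333.
Level-payment amortization: P = B₀·r / (1 − (1+r)^(−n)) = 6025.00·0.0233333 / (1 − 1.02333^(−36)).
Denominator 1 − (1+r)^(−36) = 0.564103228.
P = 140.583 / 0.564103228 ≈ 249.22.

£249.22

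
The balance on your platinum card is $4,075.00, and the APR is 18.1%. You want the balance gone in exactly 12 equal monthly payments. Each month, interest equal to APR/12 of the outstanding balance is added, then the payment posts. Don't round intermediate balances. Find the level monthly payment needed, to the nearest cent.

Monthly rate r = 18.1%/12 = 1.50833% = 0.0150833.
Level-payment amortization: P = B₀·r / (1 − (1+r)^(−n)) = 4075.00·0.0150833 / (1 − 1.01508^(−12)).
Denominator 1 − (1+r)^(−12) = 0.164436166.
P = 61.4646 / 0.164436166 ≈ 373.79.

$373.79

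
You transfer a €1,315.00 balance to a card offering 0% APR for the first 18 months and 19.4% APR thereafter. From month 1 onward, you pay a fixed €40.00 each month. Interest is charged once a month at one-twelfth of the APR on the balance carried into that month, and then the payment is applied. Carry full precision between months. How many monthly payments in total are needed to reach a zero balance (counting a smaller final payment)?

36 payments

Promo months 1–18 at r₀ = 0%/12 = 0; months 19+ at r₁ = 19.4%/12 = 0.0161667.
After month 18 (no interest yet): B = €1,315.00 − 18·€40.00 = €595.00.
Then at r₁ with €40.00/mo: n₂ = −ln(1 − r₁·B/P)/ln(1+r₁) ≈ 17.15 → 18 more payments.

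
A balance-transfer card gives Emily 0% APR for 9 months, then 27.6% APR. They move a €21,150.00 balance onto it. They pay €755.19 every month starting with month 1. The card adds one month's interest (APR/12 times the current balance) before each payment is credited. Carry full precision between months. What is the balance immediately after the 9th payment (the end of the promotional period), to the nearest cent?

€14,353.29

Promo months 1–9 at r₀ = 0%/12 = 0; months 10+ at r₁ = 27.6%/12 = 0.023.
After month 9 (no interest yet): B = €21,150.00 − 9·€755.19 = €14,353.29.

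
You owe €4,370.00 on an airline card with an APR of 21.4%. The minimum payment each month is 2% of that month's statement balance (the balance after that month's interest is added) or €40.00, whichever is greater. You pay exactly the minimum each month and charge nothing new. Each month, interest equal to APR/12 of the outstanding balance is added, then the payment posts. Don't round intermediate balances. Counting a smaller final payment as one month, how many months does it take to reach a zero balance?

435 months

Monthly rate r = 21.4%/12 = 1.78333% = 0.0178333.
While 2% of the post-interest balance exceeds €40.00, each month B ← (B·(1+r))·(1 − 0.02), i.e. B shrinks by the factor (1+r)·0.98 = 0.99748.
This holds for months 1–317. Entering month 318 the balance is €1,961.79; 2% of the post-interest balance is now below €40.00, so the flat €40.00 minimum applies from here.
From month 318 a fixed €40.00 at rate r clears €1,961.79 in 118 more payments. Total: 317 + 118 = 435 months.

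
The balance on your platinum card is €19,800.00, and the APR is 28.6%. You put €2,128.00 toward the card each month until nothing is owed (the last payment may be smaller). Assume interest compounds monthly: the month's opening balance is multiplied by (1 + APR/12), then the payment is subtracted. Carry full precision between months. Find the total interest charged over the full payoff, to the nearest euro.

€2,857

Monthly rate r = 28.6%/12 = 2.38333% = 0.0238333.
Payoff takes n = ⌈−ln(1 − rB₀/P)/ln(1+r)⌉ = ⌈10.644⌉ = 11 payments; the last is €1,377.16.
Total paid = 10·€2,128.00 + €1,377.16 = €22,657.16.
Total interest = total paid − principal = €22,657.16 − €19,800.00 = €2,857.16.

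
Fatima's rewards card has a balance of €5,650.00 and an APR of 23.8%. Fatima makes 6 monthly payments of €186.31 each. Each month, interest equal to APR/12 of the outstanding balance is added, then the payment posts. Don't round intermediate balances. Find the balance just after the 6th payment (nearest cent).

€5,181.81

Monthly rate r = 23.8%/12 = 1.98333% = 0.0198333.
Each month: B ← B·(1+r) − €186.31.
Month 1: interest €112.06; balance after payment €5,575.75.
Month 2: interest €110.59; balance after payment €5,500.02.
Month 3: interest €109.08; balance after payment €5,422.80.
Month 4: interest €107.55; balance after payment €5,344.04.
Month 5: interest €105.99; balance after payment €5,263.72.
Month 6: interest €104.40; balance after payment €5,181.81.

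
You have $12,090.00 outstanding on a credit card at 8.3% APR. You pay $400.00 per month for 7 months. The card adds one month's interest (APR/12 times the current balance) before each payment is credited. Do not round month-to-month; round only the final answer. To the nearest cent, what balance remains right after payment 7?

$9,828.87

Monthly rate r = 8.3%/12 = 0.691667% = 0.00691667.
Each month: B ← B·(1+r) − $400.00.
Month 1: interest $83.62; balance after payment $11,773.62.
Month 2: interest $81.43; balance after payment $11,455.06.
Month 3: interest $79.23; balance after payment $11,134.29.
Month 4: interest $77.01; balance after payment $10,811.30.
Month 5: interest $74.78; balance after payment $10,486.08.
Month 6: interest $72.53; balance after payment $10,158.61.
Month 7: interest $70.26; balance after payment $9,828.87.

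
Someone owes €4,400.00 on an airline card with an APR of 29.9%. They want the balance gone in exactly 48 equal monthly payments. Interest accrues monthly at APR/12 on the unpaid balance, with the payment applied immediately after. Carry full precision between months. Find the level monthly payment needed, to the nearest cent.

€158.17

Monthly rate r = 29.9%/12 = 2.49167% = 0.0249167.
Level-payment amortization: P = B₀·r / (1 − (1+r)^(−n)) = 4400.00·0.0249167 / (1 − 1.02492^(−48)).
Denominator 1 − (1+r)^(−48) = 0.6931336.
P = 109.633 / 0.6931336 ≈ 158.17.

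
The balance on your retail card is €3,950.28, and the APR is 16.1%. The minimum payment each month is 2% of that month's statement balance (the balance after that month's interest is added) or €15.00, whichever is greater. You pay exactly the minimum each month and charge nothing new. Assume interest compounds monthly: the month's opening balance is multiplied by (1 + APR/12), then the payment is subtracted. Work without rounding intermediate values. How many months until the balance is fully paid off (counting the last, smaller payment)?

Monthly rate r = 16.1%/12 = 1.34167% = 0.0134167.
While 2% of the post-interest balance exceeds €15.00, each month B ← (B·(1+r))·(1 − 0.02), i.e. B shrinks by the factor (1+r)·0.98 = 0.99315.
This holds for months 1–244. Entering month 245 the balance is €738.03; 2% of the post-interest balance is now below €15.00, so the flat €15.00 minimum applies from here.
From month 245 a fixed €15.00 at rate r clears €738.03 in 81 more payments. Total: 244 + 81 = 325 months.

325 months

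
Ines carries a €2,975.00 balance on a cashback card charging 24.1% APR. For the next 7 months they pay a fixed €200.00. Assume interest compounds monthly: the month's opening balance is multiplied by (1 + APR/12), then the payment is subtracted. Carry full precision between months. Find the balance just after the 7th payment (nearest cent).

Monthly rate r = 24.1%/12 = 2.00833% = 0.0200833.
Each month: B ← B·(1+r) − €200.00.
Month 1: interest €59.75; balance after payment €2,834.75.
Month 2: interest €56.93; balance after payment €2,691.68.
Month 3: interest €54.06; balance after payment €2,545.74.
Month 4: interest €51.13; balance after payment €2,396.86.
Month 5: interest €48.14; balance after payment €2,245.00.
Month 6: interest €45.09; balance after payment €2,090.09.
Month 7: interest €41.98; balance after payment €1,932.06.

€1,932.06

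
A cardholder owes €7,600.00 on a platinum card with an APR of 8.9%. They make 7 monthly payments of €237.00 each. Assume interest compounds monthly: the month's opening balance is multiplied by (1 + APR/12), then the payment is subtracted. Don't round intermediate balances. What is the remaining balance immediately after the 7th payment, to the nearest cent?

€6,307.08

Monthly rate r = 8.9%/12 = 0.741667% = 0.00741667.
Each month: B ← B·(1+r) − €237.00.
Month 1: interest €56.37; balance after payment €7,419.37.
Month 2: interest €55.03; balance after payment €7,237.39.
Month 3: interest €53.68; balance after payment €7,054.07.
Month 4: interest €52.32; balance after payment €6,869.39.
Month 5: interest €50.95; balance after payment €6,683.34.
Month 6: interest €49.57; balance after payment €6,495.90.
Month 7: interest €48.18; balance after payment €6,307.08.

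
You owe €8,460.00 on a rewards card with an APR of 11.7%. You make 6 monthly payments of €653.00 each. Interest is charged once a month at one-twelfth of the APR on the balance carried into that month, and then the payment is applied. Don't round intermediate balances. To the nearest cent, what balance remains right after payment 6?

€4,952.38

Monthly rate r = 11.7%/12 = 0.975% = 0.00975.
Each month: B ← B·(1+r) − €653.00.
Month 1: interest €82.48; balance after payment €7,889.49.
Month 2: interest €76.92; balance after payment €7,313.41.
Month 3: interest €71.31; balance after payment €6,731.71.
Month 4: interest €65.63; balance after payment €6,144.35.
Month 5: interest €59.91; balance after payment €5,551.25.
Month 6: interest €54.12; balance after payment €4,952.38.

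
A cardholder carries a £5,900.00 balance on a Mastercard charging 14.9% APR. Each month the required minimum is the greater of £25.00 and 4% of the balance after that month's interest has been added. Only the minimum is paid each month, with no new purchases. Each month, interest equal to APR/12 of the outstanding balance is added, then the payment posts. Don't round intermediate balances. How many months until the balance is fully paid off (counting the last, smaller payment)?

109 months

Monthly rate r = 14.9%/12 = 1.24167% = 0.0124167.
While 4% of the post-interest balance exceeds £25.00, each month B ← (B·(1+r))·(1 − 0.04), i.e. B shrinks by the factor (1+r)·0.96 = 0.97192.
This holds for months 1–80. Entering month 81 the balance is £604.36; 4% of the post-interest balance is now below £25.00, so the flat £25.00 minimum applies from here.
From month 81 a fixed £25.00 at rate r clears £604.36 in 29 more payments. Total: 80 + 29 = 109 months.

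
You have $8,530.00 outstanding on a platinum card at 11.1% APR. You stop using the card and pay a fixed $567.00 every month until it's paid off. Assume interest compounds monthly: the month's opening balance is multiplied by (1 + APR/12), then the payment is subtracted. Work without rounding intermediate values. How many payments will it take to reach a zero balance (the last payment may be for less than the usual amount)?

17 months

Monthly rate r = 11.1%/12 = 0.925% = 0.00925.
Recurrence: B ← B·(1+r) − $567.00.
Month 1: interest $78.90; balance after payment $8,041.90.
Month 2: interest $74.39; balance after payment $7,549.29.
Closed form: n = −ln(1 − rB₀/P)/ln(1+r) = −ln(0.86084)/ln(1.00925) ≈ 16.274, so the balance reaches zero during payment 17.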